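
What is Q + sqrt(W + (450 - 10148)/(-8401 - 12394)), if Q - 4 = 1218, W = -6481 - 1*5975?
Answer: 1222 + I*sqrt(5386171633490)/20795 ≈ 1222.0 + 111.6*I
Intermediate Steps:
W = -12456 (W = -6481 - 5975 = -12456)
Q = 1222 (Q = 4 + 1218 = 1222)
Q + sqrt(W + (450 - 10148)/(-8401 - 12394)) = 1222 + sqrt(-12456 + (450 - 10148)/(-8401 - 12394)) = 1222 + sqrt(-12456 - 9698/(-20795)) = 1222 + sqrt(-12456 - 9698*(-1/20795)) = 1222 + sqrt(-12456 + 9698/20795) = 1222 + sqrt(-259012822/20795) = 1222 + I*sqrt(5386171633490)/20795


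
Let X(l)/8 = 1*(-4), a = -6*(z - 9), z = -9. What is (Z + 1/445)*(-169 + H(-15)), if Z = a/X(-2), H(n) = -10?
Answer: 2149253/3560 ≈ 603.72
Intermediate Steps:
a = 108 (a = -6*(-9 - 9) = -6*(-18) = 108)
X(l) = -32 (X(l) = 8*(1*(-4)) = 8*(-4) = -32)
Z = -27/8 (Z = 108/(-32) = 108*(-1/32) = -27/8 ≈ -3.3750)
(Z + 1/445)*(-169 + H(-15)) = (-27/8 + 1/445)*(-169 - 10) = (-27/8 + 1/445)*(-179) = -12007/3560*(-179) = 2149253/3560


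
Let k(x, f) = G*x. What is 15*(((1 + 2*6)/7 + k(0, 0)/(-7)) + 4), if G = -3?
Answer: 615/7 ≈ 87.857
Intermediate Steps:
k(x, f) = -3*x
15*(((1 + 2*6)/7 + k(0, 0)/(-7)) + 4) = 15*(((1 + 2*6)/7 - 3*0/(-7)) + 4) = 15*(((1 + 12)*(1/7) + 0*(-1/7)) + 4) = 15*((13*(1/7) + 0) + 4) = 15*((13/7 + 0) + 4) = 15*(13/7 + 4) = 15*(41/7) = 615/7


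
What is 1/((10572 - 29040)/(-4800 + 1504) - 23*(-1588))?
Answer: 824/30100393 ≈ 2.7375e-5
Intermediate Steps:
1/((10572 - 29040)/(-4800 + 1504) - 23*(-1588)) = 1/(-18468/(-3296) + 36524) = 1/(-18468*(-1/3296) + 36524) = 1/(4617/824 + 36524) = 1/(30100393/824) = 824/30100393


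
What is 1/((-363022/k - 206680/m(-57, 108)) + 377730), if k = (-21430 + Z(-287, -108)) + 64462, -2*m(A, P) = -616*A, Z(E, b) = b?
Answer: 4485558/1694344694281 ≈ 2.6474e-6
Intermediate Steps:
m(A, P) = 308*A (m(A, P) = -(-308)*A = 308*A)
k = 42924 (k = (-21430 - 108) + 64462 = -21538 + 64462 = 42924)
1/((-363022/k - 206680/m(-57, 108)) + 377730) = 1/((-363022/42924 - 206680/(308*(-57))) + 377730) = 1/((-363022*1/42924 - 206680/(-17556)) + 377730) = 1/((-181511/21462 - 206680*(-1/17556)) + 377730) = 1/((-181511/21462 + 51670/4389) + 377730) = 1/(14870941/4485558 + 377730) = 1/(1694344694281/4485558) = 4485558/1694344694281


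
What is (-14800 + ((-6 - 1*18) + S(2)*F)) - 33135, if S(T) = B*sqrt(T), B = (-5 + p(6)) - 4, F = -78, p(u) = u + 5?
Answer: -47959 - 156*sqrt(2) ≈ -48180.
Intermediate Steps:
p(u) = 5 + u
B = 2 (B = (-5 + (5 + 6)) - 4 = (-5 + 11) - 4 = 6 - 4 = 2)
S(T) = 2*sqrt(T)
(-14800 + ((-6 - 1*18) + S(2)*F)) - 33135 = (-14800 + ((-6 - 1*18) + (2*sqrt(2))*(-78))) - 33135 = (-14800 + ((-6 - 18) - 156*sqrt(2))) - 33135 = (-14800 + (-24 - 156*sqrt(2))) - 33135 = (-14824 - 156*sqrt(2)) - 33135 = -47959 - 156*sqrt(2)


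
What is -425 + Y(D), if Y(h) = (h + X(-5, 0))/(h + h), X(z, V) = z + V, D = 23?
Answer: -9766/23 ≈ -424.61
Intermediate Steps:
X(z, V) = V + z
Y(h) = (-5 + h)/(2*h) (Y(h) = (h + (0 - 5))/(h + h) = (h - 5)/((2*h)) = (-5 + h)*(1/(2*h)) = (-5 + h)/(2*h))
-425 + Y(D) = -425 + (1/2)*(-5 + 23)/23 = -425 + (1/2)*(1/23)*18 = -425 + 9/23 = -9766/23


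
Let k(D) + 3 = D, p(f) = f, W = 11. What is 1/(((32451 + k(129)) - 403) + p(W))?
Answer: 1/32185 ≈ 3.1070e-5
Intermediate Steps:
k(D) = -3 + D
1/(((32451 + k(129)) - 403) + p(W)) = 1/(((32451 + (-3 + 129)) - 403) + 11) = 1/(((32451 + 126) - 403) + 11) = 1/((32577 - 403) + 11) = 1/(32174 + 11) = 1/32185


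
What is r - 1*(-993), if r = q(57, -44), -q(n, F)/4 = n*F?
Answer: 11025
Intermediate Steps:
q(n, F) = -4*F*n (q(n, F) = -4*n*F = -4*F*n)
r = 10032 (r = -4*(-44)*57 = 10032)
r - 1*(-993) = 10032 - 1*(-993) = 10032 + 993 = 11025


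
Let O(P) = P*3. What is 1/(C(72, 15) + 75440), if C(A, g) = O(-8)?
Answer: 1/75416 ≈ 1.3260e-5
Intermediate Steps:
O(P) = 3*P
C(A, g) = -24 (C(A, g) = 3*(-8) = -24)
1/(C(72, 15) + 75440) = 1/(-24 + 75440) = 1/75416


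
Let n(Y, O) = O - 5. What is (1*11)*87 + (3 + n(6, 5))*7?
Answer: 978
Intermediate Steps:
n(Y, O) = -5 + O
(1*11)*87 + (3 + n(6, 5))*7 = (1*11)*87 + (3 + (-5 + 5))*7 = 11*87 + (3 + 0)*7 = 957 + 3*7 = 957 + 21 = 978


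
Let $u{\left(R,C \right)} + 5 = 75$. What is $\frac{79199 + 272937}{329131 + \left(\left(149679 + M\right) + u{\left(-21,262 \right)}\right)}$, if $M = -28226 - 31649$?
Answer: $\frac{352136}{419005} \approx 0.84041$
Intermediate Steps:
$u{\left(R,C \right)} = 70$ ($u{\left(R,C \right)} = -5 + 75 = 70$)
$M = -59875$
$\frac{79199 + 272937}{329131 + \left(\left(149679 + M\right) + u{\left(-21,262 \right)}\right)} = \frac{79199 + 272937}{329131 + \left(\left(149679 - 59875\right) + 70\right)} = \frac{352136}{329131 + \left(89804 + 70\right)} = \frac{352136}{329131 + 89874} = \frac{352136}{419005}$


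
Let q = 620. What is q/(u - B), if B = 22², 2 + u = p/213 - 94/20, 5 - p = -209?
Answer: -1320600/1043051 ≈ -1.2661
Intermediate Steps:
p = 214 (p = 5 - 1*(-209) = 5 + 209 = 214)
u = -12131/2130 (u = -2 + (214/213 - 94/20) = -2 + (214*(1/213) - 94*1/20) = -2 + (214/213 - 47/10) = -2 - 7871/2130 = -12131/2130 ≈ -5.6953)
B = 484
q/(u - B) = 620/(-12131/2130 - 1*484) = 620/(-12131/2130 - 484) = 620/(-1043051/2130) = 620*(-2130/1043051) = -1320600/1043051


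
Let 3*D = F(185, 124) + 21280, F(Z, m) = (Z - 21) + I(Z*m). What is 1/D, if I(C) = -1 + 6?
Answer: 3/21449 ≈ 0.00013987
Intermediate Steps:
I(C) = 5
F(Z, m) = -16 + Z (F(Z, m) = (Z - 21) + 5 = (-21 + Z) + 5 = -16 + Z)
D = 21449/3 (D = ((-16 + 185) + 21280)/3 = (169 + 21280)/3 = (1/3)*21449 = 21449/3 ≈ 7149.7)
1/D = 1/(21449/3) = 3/21449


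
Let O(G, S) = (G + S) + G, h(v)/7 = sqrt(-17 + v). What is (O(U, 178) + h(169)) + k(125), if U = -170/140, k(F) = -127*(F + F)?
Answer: -221021/7 + 14*sqrt(38) ≈ -31488.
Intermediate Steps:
k(F) = -254*F
h(v) = 7*sqrt(-17 + v)
U = -17/14 (U = -170*1/140 = -17/14 ≈ -1.2143)
O(G, S) = S + 2*G
(O(U, 178) + h(169)) + k(125) = ((178 + 2*(-17/14)) + 7*sqrt(-17 + 169)) - 254*125 = ((178 - 17/7) + 7*sqrt(152)) - 31750 = (1229/7 + 7*(2*sqrt(38))) - 31750 = (1229/7 + 14*sqrt(38)) - 31750 = -221021/7 + 14*sqrt(38)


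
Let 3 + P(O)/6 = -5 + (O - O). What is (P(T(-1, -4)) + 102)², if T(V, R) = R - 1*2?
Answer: 2916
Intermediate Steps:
T(V, R) = -2 + R (T(V, R) = R - 2 = -2 + R)
P(O) = -48 (P(O) = -18 + 6*(-5 + (O - O)) = -18 + 6*(-5 + 0) = -18 + 6*(-5) = -18 - 30 = -48)
(P(T(-1, -4)) + 102)² = (-48 + 102)² = 54² = 2916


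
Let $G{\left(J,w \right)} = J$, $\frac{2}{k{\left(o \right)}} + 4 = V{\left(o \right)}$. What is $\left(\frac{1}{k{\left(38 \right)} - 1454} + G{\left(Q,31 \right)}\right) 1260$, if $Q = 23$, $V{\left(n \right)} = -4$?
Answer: $\frac{8027220}{277} \approx 28979.0$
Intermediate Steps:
$k{\left(o \right)} = - \frac{1}{4}$ ($k{\left(o \right)} = \frac{2}{-4 - 4} = \frac{2}{-8} = 2 \left(- \frac{1}{8}\right) = - \frac{1}{4}$)
$\left(\frac{1}{k{\left(38 \right)} - 1454} + G{\left(Q,31 \right)}\right) 1260 = \left(\frac{1}{- \frac{1}{4} - 1454} + 23\right) 1260 = \left(\frac{1}{- \frac{5817}{4}} + 23\right) 1260 = \left(- \frac{4}{5817} + 23\right) 1260 = \frac{133787}{5817} \cdot 1260 = \frac{8027220}{277}$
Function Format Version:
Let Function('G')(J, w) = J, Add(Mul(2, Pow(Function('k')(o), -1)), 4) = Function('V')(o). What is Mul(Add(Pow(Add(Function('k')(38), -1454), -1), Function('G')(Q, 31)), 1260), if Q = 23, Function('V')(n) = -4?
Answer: Rational(8027220, 277) ≈ 28979.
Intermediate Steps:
Function('k')(o) = Rational(-1, 4) (Function('k')(o) = Mul(2, Pow(Add(-4, -4), -1)) = Mul(2, Pow(-8, -1)) = Mul(2, Rational(-1, 8)) = Rational(-1, 4))
Mul(Add(Pow(Add(Function('k')(38), -1454), -1), Function('G')(Q, 31)), 1260) = Mul(Add(Pow(Add(Rational(-1, 4), -1454), -1), 23), 1260) = Mul(Add(Pow(Rational(-5817, 4), -1), 23), 1260) = Mul(Add(Rational(-4, 5817), 23), 1260) = Mul(Rational(133787, 5817), 1260) = Rational(8027220, 277)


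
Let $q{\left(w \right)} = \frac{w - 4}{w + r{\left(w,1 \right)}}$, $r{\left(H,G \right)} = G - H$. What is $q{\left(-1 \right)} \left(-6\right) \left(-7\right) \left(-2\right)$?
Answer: $420$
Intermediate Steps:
$q{\left(w \right)} = -4 + w$ ($q{\left(w \right)} = \frac{w - 4}{w - \left(-1 + w\right)} = \frac{-4 + w}{1} = \left(-4 + w\right) 1 = -4 + w$)
$q{\left(-1 \right)} \left(-6\right) \left(-7\right) \left(-2\right) = \left(-4 - 1\right) \left(-6\right) \left(-7\right) \left(-2\right) = - 5 \cdot 42 \left(-2\right) = \left(-5\right) \left(-84\right) = 420$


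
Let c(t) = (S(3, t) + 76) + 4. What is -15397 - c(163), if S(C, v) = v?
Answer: -15640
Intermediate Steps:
c(t) = 80 + t (c(t) = (t + 76) + 4 = (76 + t) + 4 = 80 + t)
-15397 - c(163) = -15397 - (80 + 163) = -15397 - 1*243 = -15397 - 243 = -15640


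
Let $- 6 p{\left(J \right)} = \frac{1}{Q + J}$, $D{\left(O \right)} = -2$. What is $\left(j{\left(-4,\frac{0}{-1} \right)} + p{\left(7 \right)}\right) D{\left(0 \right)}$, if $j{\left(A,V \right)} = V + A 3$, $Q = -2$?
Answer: $\frac{361}{15} \approx 24.067$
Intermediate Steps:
$p{\left(J \right)} = - \frac{1}{6 \left(-2 + J\right)}$
$j{\left(A,V \right)} = V + 3 A$
$\left(j{\left(-4,\frac{0}{-1} \right)} + p{\left(7 \right)}\right) D{\left(0 \right)} = \left(\left(\frac{0}{-1} + 3 \left(-4\right)\right) - \frac{1}{-12 + 6 \cdot 7}\right) \left(-2\right) = \left(\left(0 \left(-1\right) - 12\right) - \frac{1}{-12 + 42}\right) \left(-2\right) = \left(\left(0 - 12\right) - \frac{1}{30}\right) \left(-2\right) = \left(-12 - \frac{1}{30}\right) \left(-2\right) = \left(- \frac{361}{30}\right) \left(-2\right) = \frac{361}{15}$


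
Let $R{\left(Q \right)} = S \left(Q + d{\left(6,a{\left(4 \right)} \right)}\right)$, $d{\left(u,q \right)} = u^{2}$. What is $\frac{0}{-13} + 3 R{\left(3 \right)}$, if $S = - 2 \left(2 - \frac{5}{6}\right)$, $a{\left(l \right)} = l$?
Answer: $-273$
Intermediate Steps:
$S = - \frac{7}{3}$ ($S = - 2 \left(2 - \frac{5}{6}\right) = \left(-2\right) \frac{7}{6} = - \frac{7}{3} \approx -2.3333$)
$R{\left(Q \right)} = -84 - \frac{7 Q}{3}$ ($R{\left(Q \right)} = - \frac{7 \left(Q + 6^{2}\right)}{3} = - \frac{7 \left(Q + 36\right)}{3} = - \frac{7 \left(36 + Q\right)}{3} = -84 - \frac{7 Q}{3}$)
$\frac{0}{-13} + 3 R{\left(3 \right)} = \frac{0}{-13} + 3 \left(-84 - 7\right) = 0 \left(- \frac{1}{13}\right) + 3 \left(-84 - 7\right) = 0 + 3 \left(-91\right) = 0 - 273 = -273$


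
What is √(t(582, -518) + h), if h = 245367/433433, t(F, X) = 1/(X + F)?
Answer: √6994274079793/3467464 ≈ 0.76271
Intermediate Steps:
t(F, X) = 1/(F + X)
h = 245367/433433 (h = 245367*(1/433433) = 245367/433433 ≈ 0.56610)
√(t(582, -518) + h) = √(1/(582 - 518) + 245367/433433) = √(1/64 + 245367/433433) = √(16136921/27739712) = √6994274079793/3467464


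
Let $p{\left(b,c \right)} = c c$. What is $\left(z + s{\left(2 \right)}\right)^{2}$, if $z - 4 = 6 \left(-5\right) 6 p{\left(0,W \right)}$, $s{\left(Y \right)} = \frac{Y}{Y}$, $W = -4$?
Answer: $8265625$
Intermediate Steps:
$s{\left(Y \right)} = 1$
$p{\left(b,c \right)} = c^{2}$
$z = -2876$ ($z = 4 + 6 \left(-5\right) 6 \left(-4\right)^{2} = 4 + \left(-30\right) 6 \cdot 16 = 4 - 2880 = -2876$)
$\left(z + s{\left(2 \right)}\right)^{2} = \left(-2876 + 1\right)^{2} = \left(-2875\right)^{2} = 8265625$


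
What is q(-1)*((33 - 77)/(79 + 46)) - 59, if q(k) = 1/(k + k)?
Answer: -7353/125 ≈ -58.824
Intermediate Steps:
q(k) = 1/(2*k)
q(-1)*((33 - 77)/(79 + 46)) - 59 = ((½)/(-1))*((33 - 77)/(79 + 46)) - 59 = ((½)*(-1))*(-44/125) - 59 = -(-22)/125 - 59 = -½*(-44/125) - 59 = 22/125 - 59 = -7353/125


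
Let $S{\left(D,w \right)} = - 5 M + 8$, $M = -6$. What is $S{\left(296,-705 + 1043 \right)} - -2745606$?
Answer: $2745644$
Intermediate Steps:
$S{\left(D,w \right)} = 38$ ($S{\left(D,w \right)} = \left(-5\right) \left(-6\right) + 8 = 30 + 8 = 38$)
$S{\left(296,-705 + 1043 \right)} - -2745606 = 38 - -2745606 = 38 + 2745606 = 2745644$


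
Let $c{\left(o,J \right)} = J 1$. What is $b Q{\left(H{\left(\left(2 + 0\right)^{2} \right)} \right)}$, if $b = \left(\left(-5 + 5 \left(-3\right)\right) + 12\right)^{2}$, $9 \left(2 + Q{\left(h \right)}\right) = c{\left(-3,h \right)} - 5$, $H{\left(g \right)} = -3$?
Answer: $- \frac{1664}{9} \approx -184.89$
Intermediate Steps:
$c{\left(o,J \right)} = J$
$Q{\left(h \right)} = - \frac{23}{9} + \frac{h}{9}$ ($Q{\left(h \right)} = -2 + \frac{h - 5}{9} = -2 + \frac{-5 + h}{9} = -2 + \left(- \frac{5}{9} + \frac{h}{9}\right) = - \frac{23}{9} + \frac{h}{9}$)
$b = 64$ ($b = \left(\left(-5 - 15\right) + 12\right)^{2} = \left(-20 + 12\right)^{2} = \left(-8\right)^{2} = 64$)
$b Q{\left(H{\left(\left(2 + 0\right)^{2} \right)} \right)} = 64 \left(- \frac{23}{9} + \frac{1}{9} \left(-3\right)\right) = 64 \left(- \frac{23}{9} - \frac{1}{3}\right) = 64 \left(- \frac{26}{9}\right) = - \frac{1664}{9}$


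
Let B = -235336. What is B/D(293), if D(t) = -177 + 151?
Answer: 117668/13 ≈ 9051.4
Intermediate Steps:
D(t) = -26
B/D(293) = -235336/(-26) = -235336*(-1/26) = 117668/13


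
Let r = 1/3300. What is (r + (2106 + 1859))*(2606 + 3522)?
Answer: 20045455532/825 ≈ 2.4298e+7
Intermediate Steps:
r = 1/3300 ≈ 0.00030303
(r + (2106 + 1859))*(2606 + 3522) = (1/3300 + (2106 + 1859))*(2606 + 3522) = (1/3300 + 3965)*6128 = (13084501/3300)*6128 = 20045455532/825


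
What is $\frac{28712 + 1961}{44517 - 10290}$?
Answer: $\frac{30673}{34227} \approx 0.89616$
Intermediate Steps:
$\frac{28712 + 1961}{44517 - 10290} = \frac{30673}{34227}$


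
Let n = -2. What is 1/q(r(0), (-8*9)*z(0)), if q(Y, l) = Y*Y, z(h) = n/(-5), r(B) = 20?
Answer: 1/400 ≈ 0.0025000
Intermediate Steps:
z(h) = ⅖ (z(h) = -2/(-5) = -2*(-⅕) = ⅖)
q(Y, l) = Y²
1/q(r(0), (-8*9)*z(0)) = 1/(20²) = 1/400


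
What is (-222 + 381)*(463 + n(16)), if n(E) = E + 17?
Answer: 78864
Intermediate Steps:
n(E) = 17 + E
(-222 + 381)*(463 + n(16)) = (-222 + 381)*(463 + (17 + 16)) = 159*(463 + 33) = 159*496 = 78864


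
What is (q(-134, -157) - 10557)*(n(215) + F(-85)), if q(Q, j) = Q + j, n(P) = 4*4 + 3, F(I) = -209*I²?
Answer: 16380545088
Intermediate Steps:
n(P) = 19 (n(P) = 16 + 3 = 19)
(q(-134, -157) - 10557)*(n(215) + F(-85)) = ((-134 - 157) - 10557)*(19 - 209*(-85)²) = (-291 - 10557)*(19 - 209*7225) = -10848*(19 - 1510025) = -10848*(-1510006) = 16380545088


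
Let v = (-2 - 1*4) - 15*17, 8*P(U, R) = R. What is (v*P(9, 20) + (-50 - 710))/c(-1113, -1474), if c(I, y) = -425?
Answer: 113/34 ≈ 3.3235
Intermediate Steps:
P(U, R) = R/8
v = -261 (v = (-2 - 4) - 255 = -6 - 255 = -261)
(v*P(9, 20) + (-50 - 710))/c(-1113, -1474) = (-261*20/8 + (-50 - 710))/(-425) = (-261*5/2 - 760)*(-1/425) = (-1305/2 - 760)*(-1/425) = -2825/2*(-1/425) = 113/34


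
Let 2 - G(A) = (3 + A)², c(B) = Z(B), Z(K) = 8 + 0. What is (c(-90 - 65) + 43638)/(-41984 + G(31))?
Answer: -21823/21569 ≈ -1.0118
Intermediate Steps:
Z(K) = 8
c(B) = 8
G(A) = 2 - (3 + A)²
(c(-90 - 65) + 43638)/(-41984 + G(31)) = (8 + 43638)/(-41984 + (2 - (3 + 31)²)) = 43646/(-41984 + (2 - 1*34²)) = 43646/(-41984 + (2 - 1*1156)) = 43646/(-41984 + (2 - 1156)) = 43646/(-41984 - 1154) = 43646/(-43138) = 43646*(-1/43138) = -21823/21569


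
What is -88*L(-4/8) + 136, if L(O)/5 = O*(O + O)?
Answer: -84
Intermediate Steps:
L(O) = 10*O**2 (L(O) = 5*(O*(O + O)) = 5*(O*(2*O)) = 5*(2*O**2) = 10*O**2)
-88*L(-4/8) + 136 = -880*(-4/8)**2 + 136 = -880*(-4*1/8)**2 + 136 = -880*(-1/2)**2 + 136 = -880/4 + 136 = -88*5/2 + 136 = -220 + 136 = -84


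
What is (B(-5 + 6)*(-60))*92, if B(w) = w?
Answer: -5520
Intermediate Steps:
(B(-5 + 6)*(-60))*92 = ((-5 + 6)*(-60))*92 = (1*(-60))*92 = -60*92 = -5520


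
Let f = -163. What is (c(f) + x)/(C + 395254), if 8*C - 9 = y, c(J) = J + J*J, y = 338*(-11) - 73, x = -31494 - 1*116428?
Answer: -486064/1579125 ≈ -0.30781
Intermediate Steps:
x = -147922 (x = -31494 - 116428 = -147922)
y = -3791 (y = -3718 - 73 = -3791)
c(J) = J + J**2
C = -1891/4 (C = 9/8 + (1/8)*(-3791) = 9/8 - 3791/8 = -1891/4 ≈ -472.75)
(c(f) + x)/(C + 395254) = (-163*(1 - 163) - 147922)/(-1891/4 + 395254) = (-163*(-162) - 147922)/(1579125/4) = (26406 - 147922)*(4/1579125) = -121516*4/1579125 = -486064/1579125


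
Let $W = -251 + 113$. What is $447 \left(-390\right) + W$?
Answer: $-174468$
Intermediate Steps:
$W = -138$
$447 \left(-390\right) + W = 447 \left(-390\right) - 138 = -174330 - 138 = -174468$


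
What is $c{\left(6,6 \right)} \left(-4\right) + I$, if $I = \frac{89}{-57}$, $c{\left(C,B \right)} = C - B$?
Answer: $- \frac{89}{57} \approx -1.5614$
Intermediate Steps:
$I = - \frac{89}{57}$ ($I = 89 \left(- \frac{1}{57}\right) = - \frac{89}{57} \approx -1.5614$)
$c{\left(6,6 \right)} \left(-4\right) + I = \left(6 - 6\right) \left(-4\right) - \frac{89}{57} = 0 \left(-4\right) - \frac{89}{57} = 0 - \frac{89}{57} = - \frac{89}{57}$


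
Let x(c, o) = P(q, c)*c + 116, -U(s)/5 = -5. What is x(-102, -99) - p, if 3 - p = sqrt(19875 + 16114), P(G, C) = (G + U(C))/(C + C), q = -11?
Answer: 120 + sqrt(35989) ≈ 309.71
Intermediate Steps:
U(s) = 25 (U(s) = -5*(-5) = 25)
P(G, C) = (25 + G)/(2*C) (P(G, C) = (G + 25)/(C + C) = (25 + G)/((2*C)) = (25 + G)*(1/(2*C)) = (25 + G)/(2*C))
p = 3 - sqrt(35989) (p = 3 - sqrt(19875 + 16114) = 3 - sqrt(35989) ≈ -186.71)
x(c, o) = 123 (x(c, o) = ((25 - 11)/(2*c))*c + 116 = ((1/2)*14/c)*c + 116 = (7/c)*c + 116 = 7 + 116 = 123)
x(-102, -99) - p = 123 - (3 - sqrt(35989)) = 123 + (-3 + sqrt(35989)) = 120 + sqrt(35989)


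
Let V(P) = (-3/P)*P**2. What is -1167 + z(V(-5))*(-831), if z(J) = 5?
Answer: -5322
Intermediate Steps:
V(P) = -3*P
-1167 + z(V(-5))*(-831) = -1167 + 5*(-831) = -1167 - 4155 = -5322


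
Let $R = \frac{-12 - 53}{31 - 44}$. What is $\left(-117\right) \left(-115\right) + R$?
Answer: $13460$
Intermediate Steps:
$R = 5$ ($R = - \frac{65}{-13} = \left(-65\right) \left(- \frac{1}{13}\right) = 5$)
$\left(-117\right) \left(-115\right) + R = \left(-117\right) \left(-115\right) + 5 = 13455 + 5 = 13460$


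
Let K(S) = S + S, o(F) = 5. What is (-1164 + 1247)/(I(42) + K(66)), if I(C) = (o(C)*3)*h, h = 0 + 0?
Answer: 83/132 ≈ 0.62879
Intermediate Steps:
h = 0
K(S) = 2*S
I(C) = 0 (I(C) = (5*3)*0 = 15*0 = 0)
(-1164 + 1247)/(I(42) + K(66)) = (-1164 + 1247)/(0 + 2*66) = 83/(0 + 132) = 83/132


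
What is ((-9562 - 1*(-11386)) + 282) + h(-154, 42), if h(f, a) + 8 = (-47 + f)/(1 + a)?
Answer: 90013/43 ≈ 2093.3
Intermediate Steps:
h(f, a) = -8 + (-47 + f)/(1 + a)
((-9562 - 1*(-11386)) + 282) + h(-154, 42) = ((-9562 - 1*(-11386)) + 282) + (-55 - 154 - 8*42)/(1 + 42) = ((-9562 + 11386) + 282) + (-55 - 154 - 336)/43 = (1824 + 282) + (1/43)*(-545) = 2106 - 545/43 = 90013/43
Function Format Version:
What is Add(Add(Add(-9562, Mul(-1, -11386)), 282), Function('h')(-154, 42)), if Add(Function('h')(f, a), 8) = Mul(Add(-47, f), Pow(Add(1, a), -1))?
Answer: Rational(90013, 43) ≈ 2093.3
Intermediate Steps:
Function('h')(f, a) = Add(-8, Mul(Pow(Add(1, a), -1), Add(-47, f))) (Function('h')(f, a) = Add(-8, Mul(Add(-47, f), Pow(Add(1, a), -1))) = Add(-8, Mul(Pow(Add(1, a), -1), Add(-47, f))))
Add(Add(Add(-9562, Mul(-1, -11386)), 282), Function('h')(-154, 42)) = Add(Add(Add(-9562, Mul(-1, -11386)), 282), Mul(Pow(Add(1, 42), -1), Add(-55, -154, Mul(-8, 42)))) = Add(Add(Add(-9562, 11386), 282), Mul(Pow(43, -1), Add(-55, -154, -336))) = Add(Add(1824, 282), Mul(Rational(1, 43), -545)) = Add(2106, Rational(-545, 43)) = Rational(90013, 43)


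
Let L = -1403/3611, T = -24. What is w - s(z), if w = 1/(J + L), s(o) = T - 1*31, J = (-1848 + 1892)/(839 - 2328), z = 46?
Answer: 5141762/97737 ≈ 52.608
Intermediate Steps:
L = -61/157 (L = -1403*1/3611 = -61/157 ≈ -0.38854)
J = -44/1489 (J = 44/(-1489) = 44*(-1/1489) = -44/1489 ≈ -0.029550)
s(o) = -55 (s(o) = -24 - 1*31 = -24 - 31 = -55)
w = -233773/97737 (w = 1/(-44/1489 - 61/157) = 1/(-97737/233773) = -233773/97737 ≈ -2.3919)
w - s(z) = -233773/97737 - 1*(-55) = -233773/97737 + 55 = 5141762/97737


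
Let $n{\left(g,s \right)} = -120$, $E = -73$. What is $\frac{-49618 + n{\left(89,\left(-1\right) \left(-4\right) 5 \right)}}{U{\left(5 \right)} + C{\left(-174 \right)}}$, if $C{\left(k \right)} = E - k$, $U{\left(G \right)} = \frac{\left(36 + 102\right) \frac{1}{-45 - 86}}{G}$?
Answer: $- \frac{32578390}{66017} \approx -493.48$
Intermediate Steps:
$U{\left(G \right)} = - \frac{138}{131 G}$ ($U{\left(G \right)} = \frac{138 \frac{1}{-131}}{G} = \frac{138 \left(- \frac{1}{131}\right)}{G} = - \frac{138}{131 G}$)
$C{\left(k \right)} = -73 - k$
$\frac{-49618 + n{\left(89,\left(-1\right) \left(-4\right) 5 \right)}}{U{\left(5 \right)} + C{\left(-174 \right)}} = \frac{-49618 - 120}{- \frac{138}{131 \cdot 5} - -101} = - \frac{49738}{\left(- \frac{138}{131}\right) \frac{1}{5} + \left(-73 + 174\right)} = - \frac{49738}{- \frac{138}{655} + 101} = - \frac{49738}{\frac{66017}{655}} = \left(-49738\right) \frac{655}{66017} = - \frac{32578390}{66017}$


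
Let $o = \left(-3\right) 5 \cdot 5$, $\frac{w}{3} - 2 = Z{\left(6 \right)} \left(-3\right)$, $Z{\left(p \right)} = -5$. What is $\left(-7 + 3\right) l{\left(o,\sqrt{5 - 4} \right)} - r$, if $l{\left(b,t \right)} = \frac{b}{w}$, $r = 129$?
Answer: $- \frac{2093}{17} \approx -123.12$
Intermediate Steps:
$w = 51$ ($w = 6 + 3 \left(\left(-5\right) \left(-3\right)\right) = 6 + 3 \cdot 15 = 6 + 45 = 51$)
$o = -75$ ($o = \left(-15\right) 5 = -75$)
$l{\left(b,t \right)} = \frac{b}{51}$
$\left(-7 + 3\right) l{\left(o,\sqrt{5 - 4} \right)} - r = \left(-7 + 3\right) \frac{1}{51} \left(-75\right) - 129 = \left(-4\right) \left(- \frac{25}{17}\right) - 129 = \frac{100}{17} - 129 = - \frac{2093}{17}$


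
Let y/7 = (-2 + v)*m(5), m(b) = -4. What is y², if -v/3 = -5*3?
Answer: 1449616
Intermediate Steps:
v = 45 (v = -(-15)*3 = -3*(-15) = 45)
y = -1204 (y = 7*((-2 + 45)*(-4)) = 7*(43*(-4)) = 7*(-172) = -1204)
y² = (-1204)² = 1449616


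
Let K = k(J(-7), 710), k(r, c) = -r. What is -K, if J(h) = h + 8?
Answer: 1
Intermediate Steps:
J(h) = 8 + h
K = -1 (K = -(8 - 7) = -1*1 = -1)
-K = -1*(-1) = 1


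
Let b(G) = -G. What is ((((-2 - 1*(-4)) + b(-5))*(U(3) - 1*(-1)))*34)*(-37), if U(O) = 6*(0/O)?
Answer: -8806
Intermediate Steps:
U(O) = 0 (U(O) = 6*0 = 0)
((((-2 - 1*(-4)) + b(-5))*(U(3) - 1*(-1)))*34)*(-37) = ((((-2 - 1*(-4)) - 1*(-5))*(0 - 1*(-1)))*34)*(-37) = ((((-2 + 4) + 5)*(0 + 1))*34)*(-37) = (((2 + 5)*1)*34)*(-37) = ((7*1)*34)*(-37) = (7*34)*(-37) = 238*(-37) = -8806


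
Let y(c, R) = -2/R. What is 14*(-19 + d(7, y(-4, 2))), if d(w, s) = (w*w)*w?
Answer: 4536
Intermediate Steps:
d(w, s) = w³ (d(w, s) = w²*w = w³)
14*(-19 + d(7, y(-4, 2))) = 14*(-19 + 7³) = 14*(-19 + 343) = 14*324 = 4536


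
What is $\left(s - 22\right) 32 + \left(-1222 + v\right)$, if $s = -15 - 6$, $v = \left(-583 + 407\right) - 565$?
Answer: $-3339$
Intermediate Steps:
$v = -741$ ($v = -176 - 565 = -741$)
$s = -21$
$\left(s - 22\right) 32 + \left(-1222 + v\right) = \left(-21 - 22\right) 32 - 1963 = \left(-43\right) 32 - 1963 = -1376 - 1963 = -3339$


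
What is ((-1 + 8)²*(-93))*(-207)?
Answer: 943299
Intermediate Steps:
((-1 + 8)²*(-93))*(-207) = (7²*(-93))*(-207) = (49*(-93))*(-207) = -4557*(-207) = 943299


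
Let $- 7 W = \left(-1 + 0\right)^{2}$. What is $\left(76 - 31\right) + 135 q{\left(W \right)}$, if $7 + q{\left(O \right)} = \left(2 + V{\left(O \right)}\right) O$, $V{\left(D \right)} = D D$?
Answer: $- \frac{322065}{343} \approx -938.96$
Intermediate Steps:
$V{\left(D \right)} = D^{2}$
$W = - \frac{1}{7}$ ($W = - \frac{\left(-1 + 0\right)^{2}}{7} = - \frac{\left(-1\right)^{2}}{7} = \left(- \frac{1}{7}\right) 1 = - \frac{1}{7} \approx -0.14286$)
$q{\left(O \right)} = -7 + O \left(2 + O^{2}\right)$ ($q{\left(O \right)} = -7 + \left(2 + O^{2}\right) O = -7 + O \left(2 + O^{2}\right)$)
$\left(76 - 31\right) + 135 q{\left(W \right)} = \left(76 - 31\right) + 135 \left(-7 + \left(- \frac{1}{7}\right)^{3} + 2 \left(- \frac{1}{7}\right)\right) = 45 + 135 \left(-7 - \frac{1}{343} - \frac{2}{7}\right) = 45 + 135 \left(- \frac{2500}{343}\right) = 45 - \frac{337500}{343} = - \frac{322065}{343}$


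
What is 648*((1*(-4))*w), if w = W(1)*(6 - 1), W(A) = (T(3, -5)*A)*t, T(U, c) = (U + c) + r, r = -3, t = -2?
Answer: -129600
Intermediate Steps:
T(U, c) = -3 + U + c (T(U, c) = (U + c) - 3 = -3 + U + c)
W(A) = 10*A (W(A) = ((-3 + 3 - 5)*A)*(-2) = -5*A*(-2) = 10*A)
w = 50 (w = (10*1)*(6 - 1) = 10*5 = 50)
648*((1*(-4))*w) = 648*((1*(-4))*50) = 648*(-4*50) = 648*(-200) = -129600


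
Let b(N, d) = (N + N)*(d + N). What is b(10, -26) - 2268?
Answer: -2588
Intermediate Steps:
b(N, d) = 2*N*(N + d) (b(N, d) = (2*N)*(N + d) = 2*N*(N + d))
b(10, -26) - 2268 = 2*10*(10 - 26) - 2268 = 2*10*(-16) - 2268 = -320 - 2268 = -2588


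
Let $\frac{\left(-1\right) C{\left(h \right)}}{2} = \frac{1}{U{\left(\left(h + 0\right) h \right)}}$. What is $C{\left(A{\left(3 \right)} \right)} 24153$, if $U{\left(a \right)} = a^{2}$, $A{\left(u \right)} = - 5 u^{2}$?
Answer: $- \frac{16102}{1366875} \approx -0.01178$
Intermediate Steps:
$C{\left(h \right)} = - \frac{2}{h^{4}}$ ($C{\left(h \right)} = - \frac{2}{\left(\left(h + 0\right) h\right)^{2}} = - \frac{2}{\left(h h\right)^{2}} = - \frac{2}{\left(h^{2}\right)^{2}} = - \frac{2}{h^{4}}$)
$C{\left(A{\left(3 \right)} \right)} 24153 = - \frac{2}{4100625} \cdot 24153 = \left(-2\right) \frac{1}{4100625} \cdot 24153 = \left(- \frac{2}{4100625}\right) 24153 = - \frac{16102}{1366875}$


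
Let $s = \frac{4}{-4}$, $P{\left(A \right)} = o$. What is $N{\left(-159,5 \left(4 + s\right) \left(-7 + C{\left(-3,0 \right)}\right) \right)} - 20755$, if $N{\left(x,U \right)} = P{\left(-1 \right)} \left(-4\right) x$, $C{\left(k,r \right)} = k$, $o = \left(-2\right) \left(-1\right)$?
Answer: $-19483$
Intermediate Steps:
$o = 2$
$P{\left(A \right)} = 2$
$s = -1$ ($s = 4 \left(- \frac{1}{4}\right) = -1$)
$N{\left(x,U \right)} = - 8 x$ ($N{\left(x,U \right)} = 2 \left(-4\right) x = - 8 x$)
$N{\left(-159,5 \left(4 + s\right) \left(-7 + C{\left(-3,0 \right)}\right) \right)} - 20755 = \left(-8\right) \left(-159\right) - 20755 = 1272 - 20755 = -19483$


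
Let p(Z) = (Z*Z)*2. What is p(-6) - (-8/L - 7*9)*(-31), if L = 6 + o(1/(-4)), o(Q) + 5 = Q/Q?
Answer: -2005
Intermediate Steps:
p(Z) = 2*Z² (p(Z) = Z²*2 = 2*Z²)
o(Q) = -4 (o(Q) = -5 + Q/Q = -5 + 1 = -4)
L = 2 (L = 6 - 4 = 2)
p(-6) - (-8/L - 7*9)*(-31) = 2*(-6)² - (-8/2 - 7*9)*(-31) = 2*36 - (-8*½ - 63)*(-31) = 72 - (-4 - 63)*(-31) = 72 - (-67)*(-31) = 72 - 1*2077 = 72 - 2077 = -2005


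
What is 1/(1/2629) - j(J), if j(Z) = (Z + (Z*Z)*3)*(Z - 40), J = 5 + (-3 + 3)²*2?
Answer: 5429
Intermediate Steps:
J = 5 (J = 5 + 0²*2 = 5 + 0*2 = 5 + 0 = 5)
j(Z) = (-40 + Z)*(Z + 3*Z²) (j(Z) = (Z + Z²*3)*(-40 + Z) = (Z + 3*Z²)*(-40 + Z) = (-40 + Z)*(Z + 3*Z²))
1/(1/2629) - j(J) = 1/(1/2629) - 5*(-40 - 119*5 + 3*5²) = 1/(1/2629) - 5*(-40 - 595 + 3*25) = 2629 - 5*(-40 - 595 + 75) = 2629 - 5*(-560) = 2629 - 1*(-2800) = 2629 + 2800 = 5429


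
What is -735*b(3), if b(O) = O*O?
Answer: -6615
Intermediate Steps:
b(O) = O**2
-735*b(3) = -735*3**2 = -735*9 = -1*6615 = -6615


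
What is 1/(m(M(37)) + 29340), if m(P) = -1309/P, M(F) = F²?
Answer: 1369/40165151 ≈ 3.4084e-5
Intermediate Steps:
1/(m(M(37)) + 29340) = 1/(-1309/(37²) + 29340) = 1/(-1309/1369 + 29340) = 1/(40165151/1369) = 1369/40165151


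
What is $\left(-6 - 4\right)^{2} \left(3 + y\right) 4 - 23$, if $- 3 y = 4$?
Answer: $\frac{1931}{3} \approx 643.67$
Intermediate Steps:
$y = - \frac{4}{3}$ ($y = \left(- \frac{1}{3}\right) 4 = - \frac{4}{3} \approx -1.3333$)
$\left(-6 - 4\right)^{2} \left(3 + y\right) 4 - 23 = \left(-6 - 4\right)^{2} \left(3 - \frac{4}{3}\right) 4 - 23 = \left(-10\right)^{2} \cdot \frac{5}{3} \cdot 4 - 23 = 100 \cdot \frac{20}{3} - 23 = \frac{2000}{3} - 23 = \frac{1931}{3}$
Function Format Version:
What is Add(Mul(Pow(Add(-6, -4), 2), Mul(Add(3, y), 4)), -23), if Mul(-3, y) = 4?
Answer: Rational(1931, 3) ≈ 643.67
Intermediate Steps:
y = Rational(-4, 3) (y = Mul(Rational(-1, 3), 4) = Rational(-4, 3) ≈ -1.3333)
Add(Mul(Pow(Add(-6, -4), 2), Mul(Add(3, y), 4)), -23) = Add(Mul(Pow(Add(-6, -4), 2), Mul(Add(3, Rational(-4, 3)), 4)), -23) = Add(Mul(Pow(-10, 2), Mul(Rational(5, 3), 4)), -23) = Add(Mul(100, Rational(20, 3)), -23) = Add(Rational(2000, 3), -23) = Rational(1931, 3)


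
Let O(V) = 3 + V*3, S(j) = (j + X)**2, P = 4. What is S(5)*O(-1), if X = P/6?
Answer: 0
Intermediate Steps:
X = 2/3 (X = 4/6 = 4*(1/6) = 2/3 ≈ 0.66667)
S(j) = (2/3 + j)**2 (S(j) = (j + 2/3)**2 = (2/3 + j)**2)
O(V) = 3 + 3*V
S(5)*O(-1) = ((2 + 3*5)**2/9)*(3 + 3*(-1)) = ((2 + 15)**2/9)*(3 - 3) = ((1/9)*17**2)*0 = ((1/9)*289)*0 = (289/9)*0 = 0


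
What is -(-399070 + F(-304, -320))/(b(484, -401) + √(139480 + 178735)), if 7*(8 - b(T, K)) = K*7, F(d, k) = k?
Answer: -81675255/75467 + 199695*√318215/75467 ≈ 410.43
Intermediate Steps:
b(T, K) = 8 - K (b(T, K) = 8 - K*7/7 = 8 - K)
-(-399070 + F(-304, -320))/(b(484, -401) + √(139480 + 178735)) = -(-399070 - 320)/((8 - 1*(-401)) + √(139480 + 178735)) = -(-399390)/((8 + 401) + √318215) = -(-399390)/(409 + √318215) = 399390/(409 + √318215)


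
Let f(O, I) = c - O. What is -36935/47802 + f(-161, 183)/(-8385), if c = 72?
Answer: -35648649/44535530 ≈ -0.80045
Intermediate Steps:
f(O, I) = 72 - O
-36935/47802 + f(-161, 183)/(-8385) = -36935/47802 + (72 - 1*(-161))/(-8385) = -36935*1/47802 + (72 + 161)*(-1/8385) = -36935/47802 + 233*(-1/8385) = -36935/47802 - 233/8385 = -35648649/44535530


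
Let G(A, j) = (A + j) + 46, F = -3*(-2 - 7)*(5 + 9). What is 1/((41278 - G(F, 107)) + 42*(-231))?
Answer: 1/31045 ≈ 3.2211e-5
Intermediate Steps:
F = 378 (F = -(-27)*14 = -3*(-126) = 378)
G(A, j) = 46 + A + j
1/((41278 - G(F, 107)) + 42*(-231)) = 1/((41278 - (46 + 378 + 107)) + 42*(-231)) = 1/((41278 - 1*531) - 9702) = 1/((41278 - 531) - 9702) = 1/(40747 - 9702) = 1/31045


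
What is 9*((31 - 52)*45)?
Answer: -8505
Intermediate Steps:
9*((31 - 52)*45) = 9*(-21*45) = 9*(-945) = -8505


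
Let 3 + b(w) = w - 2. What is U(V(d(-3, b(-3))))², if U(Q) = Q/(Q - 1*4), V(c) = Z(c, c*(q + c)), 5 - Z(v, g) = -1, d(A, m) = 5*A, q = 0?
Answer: 9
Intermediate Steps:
b(w) = -5 + w (b(w) = -3 + (w - 2) = -3 + (-2 + w) = -5 + w)
Z(v, g) = 6 (Z(v, g) = 5 - 1*(-1) = 5 + 1 = 6)
V(c) = 6
U(Q) = Q/(-4 + Q) (U(Q) = Q/(Q - 4) = Q/(-4 + Q))
U(V(d(-3, b(-3))))² = (6/(-4 + 6))² = (6/2)² = (6*(½))² = 3² = 9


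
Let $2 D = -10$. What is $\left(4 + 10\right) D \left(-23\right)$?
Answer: $1610$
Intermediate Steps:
$D = -5$ ($D = \frac{1}{2} \left(-10\right) = -5$)
$\left(4 + 10\right) D \left(-23\right) = \left(4 + 10\right) \left(-5\right) \left(-23\right) = 14 \left(-5\right) \left(-23\right) = \left(-70\right) \left(-23\right) = 1610$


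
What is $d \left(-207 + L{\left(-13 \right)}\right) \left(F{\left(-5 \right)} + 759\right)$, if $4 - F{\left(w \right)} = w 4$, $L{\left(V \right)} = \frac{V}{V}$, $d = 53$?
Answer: $-8548794$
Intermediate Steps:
$L{\left(V \right)} = 1$
$F{\left(w \right)} = 4 - 4 w$ ($F{\left(w \right)} = 4 - w 4 = 4 - 4 w$)
$d \left(-207 + L{\left(-13 \right)}\right) \left(F{\left(-5 \right)} + 759\right) = 53 \left(-207 + 1\right) \left(\left(4 - -20\right) + 759\right) = 53 \left(- 206 \left(\left(4 + 20\right) + 759\right)\right) = 53 \left(- 206 \left(24 + 759\right)\right) = 53 \left(\left(-206\right) 783\right) = 53 \left(-161298\right) = -8548794$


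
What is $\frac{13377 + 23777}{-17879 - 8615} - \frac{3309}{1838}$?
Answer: $- \frac{5998373}{1872922} \approx -3.2027$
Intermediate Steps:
$\frac{13377 + 23777}{-17879 - 8615} - \frac{3309}{1838} = \frac{37154}{-26494} - 3309 \cdot \frac{1}{1838} = 37154 \left(- \frac{1}{26494}\right) - \frac{3309}{1838} = - \frac{1429}{1019} - \frac{3309}{1838} = - \frac{5998373}{1872922}$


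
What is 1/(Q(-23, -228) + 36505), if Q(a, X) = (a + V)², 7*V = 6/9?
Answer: 441/16330066 ≈ 2.7005e-5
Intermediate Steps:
V = 2/21 (V = (6/9)/7 = (6*(⅑))/7 = (⅐)*(⅔) = 2/21 ≈ 0.095238)
Q(a, X) = (2/21 + a)² (Q(a, X) = (a + 2/21)² = (2/21 + a)²)
1/(Q(-23, -228) + 36505) = 1/((2 + 21*(-23))²/441 + 36505) = 1/((2 - 483)²/441 + 36505) = 1/((1/441)*(-481)² + 36505) = 1/((1/441)*231361 + 36505) = 1/(231361/441 + 36505) = 1/(16330066/441) = 441/16330066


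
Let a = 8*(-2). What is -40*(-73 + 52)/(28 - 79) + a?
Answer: -552/17 ≈ -32.471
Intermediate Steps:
a = -16
-40*(-73 + 52)/(28 - 79) + a = -40*(-73 + 52)/(28 - 79) - 16 = -(-840)/(-51) - 16 = -(-840)*(-1)/51 - 16 = -40*7/17 - 16 = -280/17 - 16 = -552/17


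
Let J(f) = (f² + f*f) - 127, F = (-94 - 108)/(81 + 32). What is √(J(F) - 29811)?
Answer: I*√382196714/113 ≈ 173.01*I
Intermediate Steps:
F = -202/113 ≈ -1.7876
J(f) = -127 + 2*f² (J(f) = (f² + f²) - 127 = 2*f² - 127 = -127 + 2*f²)
√(J(F) - 29811) = √((-127 + 2*(-202/113)²) - 29811) = √((-127 + 2*(40804/12769)) - 29811) = √((-127 + 81608/12769) - 29811) = √(-1540055/12769 - 29811) = √(-382196714/12769) = I*√382196714/113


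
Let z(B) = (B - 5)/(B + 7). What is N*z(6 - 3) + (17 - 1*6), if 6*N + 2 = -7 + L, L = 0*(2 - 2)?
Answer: 113/10 ≈ 11.300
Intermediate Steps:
z(B) = (-5 + B)/(7 + B)
L = 0 (L = 0*0 = 0)
N = -3/2 (N = -⅓ + (-7 + 0)/6 = -⅓ + (⅙)*(-7) = -⅓ - 7/6 = -3/2 ≈ -1.5000)
N*z(6 - 3) + (17 - 1*6) = -3*(-5 + (6 - 3))/(2*(7 + (6 - 3))) + (17 - 1*6) = -3*(-5 + 3)/(2*(7 + 3)) + (17 - 6) = -3*(-2)/(2*10) + 11 = -3*(-2)/20 + 11 = -3/2*(-⅕) + 11 = 3/10 + 11 = 113/10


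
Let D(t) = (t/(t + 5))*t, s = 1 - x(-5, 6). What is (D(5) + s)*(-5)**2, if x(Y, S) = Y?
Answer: 425/2 ≈ 212.50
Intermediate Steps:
s = 6 (s = 1 - 1*(-5) = 1 + 5 = 6)
D(t) = t**2/(5 + t) (D(t) = (t/(5 + t))*t = t**2/(5 + t))
(D(5) + s)*(-5)**2 = (5**2/(5 + 5) + 6)*(-5)**2 = (25/10 + 6)*25 = (25*(1/10) + 6)*25 = (5/2 + 6)*25 = (17/2)*25 = 425/2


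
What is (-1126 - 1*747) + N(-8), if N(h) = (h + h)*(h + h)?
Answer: -1617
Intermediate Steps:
N(h) = 4*h² (N(h) = (2*h)*(2*h) = 4*h²)
(-1126 - 1*747) + N(-8) = (-1126 - 1*747) + 4*(-8)² = (-1126 - 747) + 4*64 = -1873 + 256 = -1617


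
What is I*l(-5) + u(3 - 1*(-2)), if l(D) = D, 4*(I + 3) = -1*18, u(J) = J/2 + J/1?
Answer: 45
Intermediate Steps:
u(J) = 3*J/2 (u(J) = J*(½) + J*1 = J/2 + J = 3*J/2)
I = -15/2 (I = -3 + (-1*18)/4 = -3 + (¼)*(-18) = -3 - 9/2 = -15/2 ≈ -7.5000)
I*l(-5) + u(3 - 1*(-2)) = -15/2*(-5) + 3*(3 - 1*(-2))/2 = 75/2 + 3*(3 + 2)/2 = 75/2 + (3/2)*5 = 75/2 + 15/2 = 45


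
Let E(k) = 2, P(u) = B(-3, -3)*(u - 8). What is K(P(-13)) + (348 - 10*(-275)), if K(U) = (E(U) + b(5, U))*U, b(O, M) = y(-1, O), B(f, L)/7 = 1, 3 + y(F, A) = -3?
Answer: 3686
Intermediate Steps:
y(F, A) = -6 (y(F, A) = -3 - 3 = -6)
B(f, L) = 7 (B(f, L) = 7*1 = 7)
b(O, M) = -6
P(u) = -56 + 7*u (P(u) = 7*(u - 8) = 7*(-8 + u) = -56 + 7*u)
K(U) = -4*U (K(U) = (2 - 6)*U = -4*U)
K(P(-13)) + (348 - 10*(-275)) = -4*(-56 + 7*(-13)) + (348 - 10*(-275)) = -4*(-56 - 91) + (348 + 2750) = -4*(-147) + 3098 = 588 + 3098 = 3686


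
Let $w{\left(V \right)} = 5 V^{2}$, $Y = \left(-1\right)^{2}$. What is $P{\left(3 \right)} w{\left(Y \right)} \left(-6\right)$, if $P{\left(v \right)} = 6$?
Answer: $-180$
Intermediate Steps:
$Y = 1$
$P{\left(3 \right)} w{\left(Y \right)} \left(-6\right) = 6 \cdot 5 \cdot 1^{2} \left(-6\right) = 6 \cdot 5 \cdot 1 \left(-6\right) = 6 \cdot 5 \left(-6\right) = 30 \left(-6\right) = -180$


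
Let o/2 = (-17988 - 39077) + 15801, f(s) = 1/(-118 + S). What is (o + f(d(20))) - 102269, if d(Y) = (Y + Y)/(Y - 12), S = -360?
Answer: -88332967/478 ≈ -1.8480e+5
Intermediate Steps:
d(Y) = 2*Y/(-12 + Y) (d(Y) = (2*Y)/(-12 + Y) = 2*Y/(-12 + Y))
f(s) = -1/478 (f(s) = 1/(-118 - 360) = 1/(-478) = -1/478)
o = -82528 (o = 2*((-17988 - 39077) + 15801) = 2*(-57065 + 15801) = 2*(-41264) = -82528)
(o + f(d(20))) - 102269 = (-82528 - 1/478) - 102269 = -39448385/478 - 102269 = -88332967/478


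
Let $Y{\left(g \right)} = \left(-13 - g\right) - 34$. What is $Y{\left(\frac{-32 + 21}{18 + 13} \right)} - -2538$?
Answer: $\frac{77232}{31} \approx 2491.4$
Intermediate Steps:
$Y{\left(g \right)} = -47 - g$
$Y{\left(\frac{-32 + 21}{18 + 13} \right)} - -2538 = \left(-47 - \frac{-32 + 21}{18 + 13}\right) - -2538 = \left(-47 - - \frac{11}{31}\right) + 2538 = \left(-47 + \frac{11}{31}\right) + 2538 = - \frac{1446}{31} + 2538 = \frac{77232}{31}$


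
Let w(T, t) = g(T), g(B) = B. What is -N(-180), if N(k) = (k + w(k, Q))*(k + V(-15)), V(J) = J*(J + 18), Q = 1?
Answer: -81000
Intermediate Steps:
w(T, t) = T
V(J) = J*(18 + J)
N(k) = 2*k*(-45 + k) (N(k) = (k + k)*(k - 15*(18 - 15)) = (2*k)*(k - 15*3) = (2*k)*(k - 45) = (2*k)*(-45 + k) = 2*k*(-45 + k))
-N(-180) = -2*(-180)*(-45 - 180) = -2*(-180)*(-225) = -1*81000 = -81000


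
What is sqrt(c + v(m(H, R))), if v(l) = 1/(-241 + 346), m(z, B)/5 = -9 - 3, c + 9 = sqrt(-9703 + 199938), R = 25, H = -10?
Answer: sqrt(-99120 + 11025*sqrt(190235))/105 ≈ 20.668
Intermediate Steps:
c = -9 + sqrt(190235) (c = -9 + sqrt(-9703 + 199938) = -9 + sqrt(190235) ≈ 427.16)
m(z, B) = -60 (m(z, B) = 5*(-9 - 3) = 5*(-12) = -60)
v(l) = 1/105
sqrt(c + v(m(H, R))) = sqrt((-9 + sqrt(190235)) + 1/105) = sqrt(-944/105 + sqrt(190235))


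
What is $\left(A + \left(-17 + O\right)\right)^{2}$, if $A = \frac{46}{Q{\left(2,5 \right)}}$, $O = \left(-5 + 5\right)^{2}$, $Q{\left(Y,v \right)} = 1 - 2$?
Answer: $3969$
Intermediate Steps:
$Q{\left(Y,v \right)} = -1$ ($Q{\left(Y,v \right)} = 1 - 2 = -1$)
$O = 0$ ($O = 0^{2} = 0$)
$A = -46$ ($A = \frac{46}{-1} = 46 \left(-1\right) = -46$)
$\left(A + \left(-17 + O\right)\right)^{2} = \left(-46 + \left(-17 + 0\right)\right)^{2} = \left(-46 - 17\right)^{2} = \left(-63\right)^{2} = 3969$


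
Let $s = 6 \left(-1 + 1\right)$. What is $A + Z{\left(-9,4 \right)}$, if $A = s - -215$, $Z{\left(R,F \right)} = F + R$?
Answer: $210$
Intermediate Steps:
$s = 0$ ($s = 6 \cdot 0 = 0$)
$A = 215$ ($A = 0 - -215 = 0 + 215 = 215$)
$A + Z{\left(-9,4 \right)} = 215 + \left(4 - 9\right) = 215 - 5 = 210$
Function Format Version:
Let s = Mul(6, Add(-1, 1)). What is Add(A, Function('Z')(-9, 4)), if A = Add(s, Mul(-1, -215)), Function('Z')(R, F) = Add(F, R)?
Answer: 210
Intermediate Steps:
s = 0 (s = Mul(6, 0) = 0)
A = 215 (A = Add(0, Mul(-1, -215)) = Add(0, 215) = 215)
Add(A, Function('Z')(-9, 4)) = Add(215, Add(4, -9)) = Add(215, -5) = 210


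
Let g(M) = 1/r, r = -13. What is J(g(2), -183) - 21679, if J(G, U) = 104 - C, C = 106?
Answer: -21681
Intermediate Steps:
g(M) = -1/13 (g(M) = 1/(-13) = -1/13)
J(G, U) = -2 (J(G, U) = 104 - 1*106 = 104 - 106 = -2)
J(g(2), -183) - 21679 = -2 - 21679 = -21681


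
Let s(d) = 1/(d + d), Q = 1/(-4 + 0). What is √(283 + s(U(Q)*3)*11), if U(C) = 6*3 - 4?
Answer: √499443/42 ≈ 16.827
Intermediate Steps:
Q = -¼ (Q = 1/(-4) = -¼ ≈ -0.25000)
U(C) = 14 (U(C) = 18 - 4 = 14)
s(d) = 1/(2*d)
√(283 + s(U(Q)*3)*11) = √(283 + (1/(2*((14*3))))*11) = √(283 + ((½)/42)*11) = √(283 + ((½)*(1/42))*11) = √(283 + (1/84)*11) = √(283 + 11/84) = √(23783/84) = √499443/42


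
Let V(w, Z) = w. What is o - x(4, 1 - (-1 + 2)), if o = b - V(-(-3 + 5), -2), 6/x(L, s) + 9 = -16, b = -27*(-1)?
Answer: 731/25 ≈ 29.240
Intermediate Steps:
b = 27
x(L, s) = -6/25 (x(L, s) = 6/(-9 - 16) = 6/(-25) = 6*(-1/25) = -6/25)
o = 29 (o = 27 - (-1)*(-3 + 5) = 27 - (-1)*2 = 27 - 1*(-2) = 27 + 2 = 29)
o - x(4, 1 - (-1 + 2)) = 29 - 1*(-6/25) = 29 + 6/25 = 731/25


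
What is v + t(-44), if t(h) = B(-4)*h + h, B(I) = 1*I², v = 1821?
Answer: 1073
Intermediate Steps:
B(I) = I²
t(h) = 17*h (t(h) = (-4)²*h + h = 16*h + h = 17*h)
v + t(-44) = 1821 + 17*(-44) = 1821 - 748 = 1073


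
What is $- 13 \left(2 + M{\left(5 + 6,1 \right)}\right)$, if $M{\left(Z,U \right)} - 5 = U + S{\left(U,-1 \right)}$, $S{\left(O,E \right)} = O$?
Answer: $-117$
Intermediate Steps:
$M{\left(Z,U \right)} = 5 + 2 U$ ($M{\left(Z,U \right)} = 5 + \left(U + U\right) = 5 + 2 U$)
$- 13 \left(2 + M{\left(5 + 6,1 \right)}\right) = - 13 \left(2 + \left(5 + 2 \cdot 1\right)\right) = - 13 \left(2 + \left(5 + 2\right)\right) = - 13 \left(2 + 7\right) = \left(-13\right) 9 = -117$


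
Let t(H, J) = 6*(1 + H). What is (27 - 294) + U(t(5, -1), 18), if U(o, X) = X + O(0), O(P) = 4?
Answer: -245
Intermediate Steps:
t(H, J) = 6 + 6*H
U(o, X) = 4 + X (U(o, X) = X + 4 = 4 + X)
(27 - 294) + U(t(5, -1), 18) = (27 - 294) + (4 + 18) = -267 + 22 = -245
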